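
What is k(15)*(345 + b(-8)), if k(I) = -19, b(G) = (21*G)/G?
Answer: -6954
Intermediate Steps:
b(G) = 21
k(15)*(345 + b(-8)) = -19*(345 + 21) = -19*366 = -6954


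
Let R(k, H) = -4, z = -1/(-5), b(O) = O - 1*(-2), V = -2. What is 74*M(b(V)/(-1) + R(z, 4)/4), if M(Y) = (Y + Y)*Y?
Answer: 148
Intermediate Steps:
b(O) = 2 + O (b(O) = O + 2 = 2 + O)
z = 1/5 (z = -1*(-1/5) = 1/5 ≈ 0.20000)
M(Y) = 2*Y**2 (M(Y) = (2*Y)*Y = 2*Y**2)
74*M(b(V)/(-1) + R(z, 4)/4) = 74*(2*((2 - 2)/(-1) - 4/4)**2) = 74*(2*(0*(-1) - 4*1/4)**2) = 74*(2*(0 - 1)**2) = 74*(2*(-1)**2) = 74*(2*1) = 74*2 = 148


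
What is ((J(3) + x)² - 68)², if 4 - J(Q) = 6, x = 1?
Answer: 4489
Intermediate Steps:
J(Q) = -2 (J(Q) = 4 - 1*6 = 4 - 6 = -2)
((J(3) + x)² - 68)² = ((-2 + 1)² - 68)² = ((-1)² - 68)² = (1 - 68)² = (-67)² = 4489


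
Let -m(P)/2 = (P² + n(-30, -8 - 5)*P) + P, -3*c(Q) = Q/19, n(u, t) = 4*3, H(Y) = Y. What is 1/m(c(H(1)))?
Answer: 3249/1480 ≈ 2.1953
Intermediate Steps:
n(u, t) = 12
c(Q) = -Q/57 (c(Q) = -Q/(3*19) = -Q/57)
m(P) = -26*P - 2*P² (m(P) = -2*((P² + 12*P) + P) = -2*(P² + 13*P) = -26*P - 2*P²)
1/m(c(H(1))) = 1/(-2*(-1/57*1)*(13 - 1/57*1)) = 1/(-2*(-1/57)*(13 - 1/57)) = 1/(-2*(-1/57)*740/57) = 1/(1480/3249) = 3249/1480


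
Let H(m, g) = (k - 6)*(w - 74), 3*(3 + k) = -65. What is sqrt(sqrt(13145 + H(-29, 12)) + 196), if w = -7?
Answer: sqrt(196 + sqrt(15629)) ≈ 17.917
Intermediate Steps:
k = -74/3 (k = -3 + (1/3)*(-65) = -3 - 65/3 = -74/3 ≈ -24.667)
H(m, g) = 2484 (H(m, g) = (-74/3 - 6)*(-7 - 74) = -92/3*(-81) = 2484)
sqrt(sqrt(13145 + H(-29, 12)) + 196) = sqrt(sqrt(13145 + 2484) + 196) = sqrt(sqrt(15629) + 196) = sqrt(196 + sqrt(15629))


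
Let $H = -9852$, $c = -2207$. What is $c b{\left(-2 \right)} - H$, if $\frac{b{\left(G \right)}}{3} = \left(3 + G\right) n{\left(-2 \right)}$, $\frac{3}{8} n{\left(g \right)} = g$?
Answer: $45164$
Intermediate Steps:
$n{\left(g \right)} = \frac{8 g}{3}$
$b{\left(G \right)} = -48 - 16 G$ ($b{\left(G \right)} = 3 \left(3 + G\right) \frac{8}{3} \left(-2\right) = 3 \left(3 + G\right) \left(- \frac{16}{3}\right) = 3 \left(-16 - \frac{16 G}{3}\right) = -48 - 16 G$)
$c b{\left(-2 \right)} - H = - 2207 \left(-48 - -32\right) - -9852 = - 2207 \left(-48 + 32\right) + 9852 = \left(-2207\right) \left(-16\right) + 9852 = 35312 + 9852 = 45164$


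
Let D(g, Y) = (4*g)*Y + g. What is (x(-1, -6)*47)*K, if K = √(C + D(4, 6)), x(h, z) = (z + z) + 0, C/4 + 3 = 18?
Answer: -2256*√10 ≈ -7134.1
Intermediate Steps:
C = 60 (C = -12 + 4*18 = -12 + 72 = 60)
D(g, Y) = g + 4*Y*g (D(g, Y) = 4*Y*g + g = g + 4*Y*g)
x(h, z) = 2*z (x(h, z) = 2*z + 0 = 2*z)
K = 4*√10 (K = √(60 + 4*(1 + 4*6)) = √(60 + 4*(1 + 24)) = √(60 + 4*25) = √(60 + 100) = √160 = 4*√10 ≈ 12.649)
(x(-1, -6)*47)*K = ((2*(-6))*47)*(4*√10) = (-12*47)*(4*√10) = -2256*√10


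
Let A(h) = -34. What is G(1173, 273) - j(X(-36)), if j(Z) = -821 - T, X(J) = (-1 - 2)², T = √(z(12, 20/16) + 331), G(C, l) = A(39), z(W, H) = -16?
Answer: 787 + 3*√35 ≈ 804.75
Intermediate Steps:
G(C, l) = -34
T = 3*√35 (T = √(-16 + 331) = √315 = 3*√35 ≈ 17.748)
X(J) = 9 (X(J) = (-3)² = 9)
j(Z) = -821 - 3*√35
G(1173, 273) - j(X(-36)) = -34 - (-821 - 3*√35) = -34 + (821 + 3*√35) = 787 + 3*√35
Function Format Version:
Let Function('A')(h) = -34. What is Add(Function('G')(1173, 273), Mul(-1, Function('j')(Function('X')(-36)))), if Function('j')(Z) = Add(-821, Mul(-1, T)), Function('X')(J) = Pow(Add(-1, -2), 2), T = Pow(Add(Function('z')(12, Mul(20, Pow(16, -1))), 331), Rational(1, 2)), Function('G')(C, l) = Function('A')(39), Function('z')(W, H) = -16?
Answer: Add(787, Mul(3, Pow(35, Rational(1, 2)))) ≈ 804.75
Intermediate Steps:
Function('G')(C, l) = -34
T = Mul(3, Pow(35, Rational(1, 2))) (T = Pow(Add(-16, 331), Rational(1, 2)) = Pow(315, Rational(1, 2)) = Mul(3, Pow(35, Rational(1, 2))) ≈ 17.748)
Function('X')(J) = 9 (Function('X')(J) = Pow(-3, 2) = 9)
Function('j')(Z) = Add(-821, Mul(-3, Pow(35, Rational(1, 2)))) (Function('j')(Z) = Add(-821, Mul(-1, Mul(3, Pow(35, Rational(1, 2))))) = Add(-821, Mul(-3, Pow(35, Rational(1, 2)))))
Add(Function('G')(1173, 273), Mul(-1, Function('j')(Function('X')(-36)))) = Add(-34, Mul(-1, Add(-821, Mul(-3, Pow(35, Rational(1, 2)))))) = Add(-34, Add(821, Mul(3, Pow(35, Rational(1, 2))))) = Add(787, Mul(3, Pow(35, Rational(1, 2))))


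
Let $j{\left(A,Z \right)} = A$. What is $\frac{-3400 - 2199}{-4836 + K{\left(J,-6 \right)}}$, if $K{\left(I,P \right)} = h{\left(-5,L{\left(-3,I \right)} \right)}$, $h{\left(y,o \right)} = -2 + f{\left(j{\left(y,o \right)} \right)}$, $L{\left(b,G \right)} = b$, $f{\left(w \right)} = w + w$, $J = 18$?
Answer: $\frac{5599}{4848} \approx 1.1549$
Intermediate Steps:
$f{\left(w \right)} = 2 w$
$h{\left(y,o \right)} = -2 + 2 y$
$K{\left(I,P \right)} = -12$ ($K{\left(I,P \right)} = -2 + 2 \left(-5\right) = -2 - 10 = -12$)
$\frac{-3400 - 2199}{-4836 + K{\left(J,-6 \right)}} = \frac{-3400 - 2199}{-4836 - 12} = - \frac{5599}{-4848} = \left(-5599\right) \left(- \frac{1}{4848}\right) = \frac{5599}{4848}$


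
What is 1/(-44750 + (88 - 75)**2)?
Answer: -1/44581 ≈ -2.2431e-5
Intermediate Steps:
1/(-44750 + (88 - 75)**2) = 1/(-44750 + 13**2) = 1/(-44750 + 169) = 1/(-44581) = -1/44581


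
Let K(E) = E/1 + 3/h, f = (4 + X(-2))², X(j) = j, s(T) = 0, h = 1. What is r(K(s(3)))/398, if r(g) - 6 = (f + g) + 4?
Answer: 17/398 ≈ 0.042714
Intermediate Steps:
f = 4 (f = (4 - 2)² = 2² = 4)
K(E) = 3 + E (K(E) = E/1 + 3/1 = E*1 + 3*1 = E + 3 = 3 + E)
r(g) = 14 + g (r(g) = 6 + ((4 + g) + 4) = 6 + (8 + g) = 14 + g)
r(K(s(3)))/398 = (14 + (3 + 0))/398 = (14 + 3)*(1/398) = 17*(1/398) = 17/398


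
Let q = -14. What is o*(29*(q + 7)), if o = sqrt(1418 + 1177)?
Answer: -203*sqrt(2595) ≈ -10341.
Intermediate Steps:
o = sqrt(2595) ≈ 50.941
o*(29*(q + 7)) = sqrt(2595)*(29*(-14 + 7)) = sqrt(2595)*(29*(-7)) = sqrt(2595)*(-203) = -203*sqrt(2595)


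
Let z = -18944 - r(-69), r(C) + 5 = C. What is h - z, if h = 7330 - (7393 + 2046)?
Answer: 16761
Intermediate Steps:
r(C) = -5 + C
z = -18870 (z = -18944 - (-5 - 69) = -18944 - 1*(-74) = -18944 + 74 = -18870)
h = -2109 (h = 7330 - 1*9439 = 7330 - 9439 = -2109)
h - z = -2109 - 1*(-18870) = -2109 + 18870 = 16761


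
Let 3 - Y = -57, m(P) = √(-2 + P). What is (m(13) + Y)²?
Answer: (60 + √11)² ≈ 4009.0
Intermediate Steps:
Y = 60 (Y = 3 - 1*(-57) = 3 + 57 = 60)
(m(13) + Y)² = (√(-2 + 13) + 60)² = (√11 + 60)² = (60 + √11)²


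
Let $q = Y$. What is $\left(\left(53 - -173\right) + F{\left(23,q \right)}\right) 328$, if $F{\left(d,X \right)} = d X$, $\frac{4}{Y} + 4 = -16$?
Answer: $\frac{363096}{5} \approx 72619.0$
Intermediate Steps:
$Y = - \frac{1}{5}$ ($Y = \frac{4}{-4 - 16} = \frac{4}{-20} = 4 \left(- \frac{1}{20}\right) = - \frac{1}{5} \approx -0.2$)
$q = - \frac{1}{5} \approx -0.2$
$F{\left(d,X \right)} = X d$
$\left(\left(53 - -173\right) + F{\left(23,q \right)}\right) 328 = \left(\left(53 - -173\right) - \frac{23}{5}\right) 328 = \left(\left(53 + 173\right) - \frac{23}{5}\right) 328 = \left(226 - \frac{23}{5}\right) 328 = \frac{1107}{5} \cdot 328 = \frac{363096}{5}$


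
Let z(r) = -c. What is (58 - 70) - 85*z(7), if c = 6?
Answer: 498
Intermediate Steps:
z(r) = -6 (z(r) = -1*6 = -6)
(58 - 70) - 85*z(7) = (58 - 70) - 85*(-6) = -12 + 510 = 498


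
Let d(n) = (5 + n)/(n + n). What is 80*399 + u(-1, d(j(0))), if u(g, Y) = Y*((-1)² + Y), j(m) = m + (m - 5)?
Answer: 31920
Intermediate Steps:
j(m) = -5 + 2*m (j(m) = m + (-5 + m) = -5 + 2*m)
d(n) = (5 + n)/(2*n) (d(n) = (5 + n)/((2*n)) = (5 + n)*(1/(2*n)) = (5 + n)/(2*n))
u(g, Y) = Y*(1 + Y)
80*399 + u(-1, d(j(0))) = 80*399 + ((5 + (-5 + 2*0))/(2*(-5 + 2*0)))*(1 + (5 + (-5 + 2*0))/(2*(-5 + 2*0))) = 31920 + ((5 + (-5 + 0))/(2*(-5 + 0)))*(1 + (5 + (-5 + 0))/(2*(-5 + 0))) = 31920 + ((½)*(5 - 5)/(-5))*(1 + (½)*(5 - 5)/(-5)) = 31920 + ((½)*(-⅕)*0)*(1 + (½)*(-⅕)*0) = 31920 + 0*(1 + 0) = 31920 + 0*1 = 31920 + 0 = 31920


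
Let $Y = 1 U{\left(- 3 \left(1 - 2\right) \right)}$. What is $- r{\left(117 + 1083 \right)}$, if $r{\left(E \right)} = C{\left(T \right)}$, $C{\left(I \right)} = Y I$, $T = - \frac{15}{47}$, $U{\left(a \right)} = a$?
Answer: $\frac{45}{47} \approx 0.95745$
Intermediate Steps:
$Y = 3$ ($Y = 1 \left(- 3 \left(1 - 2\right)\right) = 1 \left(\left(-3\right) \left(-1\right)\right) = 1 \cdot 3 = 3$)
$T = - \frac{15}{47}$ ($T = \left(-15\right) \frac{1}{47} = - \frac{15}{47} \approx -0.31915$)
$C{\left(I \right)} = 3 I$
$r{\left(E \right)} = - \frac{45}{47}$ ($r{\left(E \right)} = 3 \left(- \frac{15}{47}\right) = - \frac{45}{47}$)
$- r{\left(117 + 1083 \right)} = \left(-1\right) \left(- \frac{45}{47}\right) = \frac{45}{47}$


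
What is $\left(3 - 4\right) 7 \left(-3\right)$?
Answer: $21$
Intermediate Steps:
$\left(3 - 4\right) 7 \left(-3\right) = \left(-1\right) 7 \left(-3\right) = \left(-7\right) \left(-3\right) = 21$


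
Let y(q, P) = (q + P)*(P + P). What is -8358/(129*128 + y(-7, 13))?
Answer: -1393/2778 ≈ -0.50144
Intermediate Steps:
y(q, P) = 2*P*(P + q) (y(q, P) = (P + q)*(2*P) = 2*P*(P + q))
-8358/(129*128 + y(-7, 13)) = -8358/(129*128 + 2*13*(13 - 7)) = -8358/(16512 + 2*13*6) = -8358/(16512 + 156) = -8358/16668 = -8358*1/16668 = -1393/2778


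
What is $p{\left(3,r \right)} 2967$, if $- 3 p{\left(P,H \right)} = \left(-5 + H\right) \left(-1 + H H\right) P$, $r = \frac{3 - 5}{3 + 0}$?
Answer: $- \frac{84065}{9} \approx -9340.6$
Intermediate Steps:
$r = - \frac{2}{3} \approx -0.66667$
$p{\left(P,H \right)} = - \frac{P \left(-1 + H^{2}\right) \left(-5 + H\right)}{3}$ ($p{\left(P,H \right)} = - \frac{\left(-5 + H\right) \left(-1 + H H\right) P}{3} = - \frac{\left(-5 + H\right) \left(-1 + H^{2}\right) P}{3} = - \frac{\left(-1 + H^{2}\right) \left(-5 + H\right) P}{3} = - \frac{P \left(-1 + H^{2}\right) \left(-5 + H\right)}{3}$)
$p{\left(3,r \right)} 2967 = \frac{1}{3} \cdot 3 \left(-5 - \frac{2}{3} - \left(- \frac{2}{3}\right)^{3} + 5 \left(- \frac{2}{3}\right)^{2}\right) 2967 = \frac{1}{3} \cdot 3 \left(-5 - \frac{2}{3} - - \frac{8}{27} + 5 \cdot \frac{4}{9}\right) 2967 = \frac{1}{3} \cdot 3 \left(-5 - \frac{2}{3} + \frac{8}{27} + \frac{20}{9}\right) 2967 = \frac{1}{3} \cdot 3 \left(- \frac{85}{27}\right) 2967 = \left(- \frac{85}{27}\right) 2967 = - \frac{84065}{9}$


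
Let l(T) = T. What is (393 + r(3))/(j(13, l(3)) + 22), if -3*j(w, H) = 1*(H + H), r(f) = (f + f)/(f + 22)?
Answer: 9831/500 ≈ 19.662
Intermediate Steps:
r(f) = 2*f/(22 + f) (r(f) = (2*f)/(22 + f) = 2*f/(22 + f))
j(w, H) = -2*H/3 (j(w, H) = -(H + H)/3 = -2*H/3)
(393 + r(3))/(j(13, l(3)) + 22) = (393 + 2*3/(22 + 3))/(-⅔*3 + 22) = (393 + 2*3/25)/(-2 + 22) = (393 + 2*3*(1/25))/20 = (393 + 6/25)*(1/20) = (9831/25)*(1/20) = 9831/500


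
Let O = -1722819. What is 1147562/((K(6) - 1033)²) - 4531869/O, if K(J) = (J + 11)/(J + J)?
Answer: 326385323835687/88001388355993 ≈ 3.7089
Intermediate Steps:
K(J) = (11 + J)/(2*J) (K(J) = (11 + J)/((2*J)) = (11 + J)*(1/(2*J)) = (11 + J)/(2*J))
1147562/((K(6) - 1033)²) - 4531869/O = 1147562/(((½)*(11 + 6)/6 - 1033)²) - 4531869/(-1722819) = 1147562/(((½)*(⅙)*17 - 1033)²) - 4531869*(-1/1722819) = 1147562/((17/12 - 1033)²) + 1510623/574273 = 1147562/((-12379/12)²) + 1510623/574273 = 1147562/(153239641/144) + 1510623/574273 = 1147562*(144/153239641) + 1510623/574273 = 165248928/153239641 + 1510623/574273 = 326385323835687/88001388355993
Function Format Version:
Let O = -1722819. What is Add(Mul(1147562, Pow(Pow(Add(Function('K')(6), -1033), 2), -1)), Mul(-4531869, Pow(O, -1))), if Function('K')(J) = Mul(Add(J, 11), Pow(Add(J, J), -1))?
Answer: Rational(326385323835687, 88001388355993) ≈ 3.7089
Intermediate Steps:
Function('K')(J) = Mul(Rational(1, 2), Pow(J, -1), Add(11, J)) (Function('K')(J) = Mul(Add(11, J), Pow(Mul(2, J), -1)) = Mul(Add(11, J), Mul(Rational(1, 2), Pow(J, -1))) = Mul(Rational(1, 2), Pow(J, -1), Add(11, J)))
Add(Mul(1147562, Pow(Pow(Add(Function('K')(6), -1033), 2), -1)), Mul(-4531869, Pow(O, -1))) = Add(Mul(1147562, Pow(Pow(Add(Mul(Rational(1, 2), Pow(6, -1), Add(11, 6)), -1033), 2), -1)), Mul(-4531869, Pow(-1722819, -1))) = Add(Mul(1147562, Pow(Pow(Add(Mul(Rational(1, 2), Rational(1, 6), 17), -1033), 2), -1)), Mul(-4531869, Rational(-1, 1722819))) = Add(Mul(1147562, Pow(Pow(Add(Rational(17, 12), -1033), 2), -1)), Rational(1510623, 574273)) = Add(Mul(1147562, Pow(Pow(Rational(-12379, 12), 2), -1)), Rational(1510623, 574273)) = Add(Mul(1147562, Pow(Rational(153239641, 144), -1)), Rational(1510623, 574273)) = Add(Mul(1147562, Rational(144, 153239641)), Rational(1510623, 574273)) = Add(Rational(165248928, 153239641), Rational(1510623, 574273)) = Rational(326385323835687, 88001388355993)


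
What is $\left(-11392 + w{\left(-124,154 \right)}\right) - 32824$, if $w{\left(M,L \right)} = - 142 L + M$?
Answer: $-66208$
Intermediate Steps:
$w{\left(M,L \right)} = M - 142 L$
$\left(-11392 + w{\left(-124,154 \right)}\right) - 32824 = \left(-11392 - 21992\right) - 32824 = -33384 - 32824 = -66208$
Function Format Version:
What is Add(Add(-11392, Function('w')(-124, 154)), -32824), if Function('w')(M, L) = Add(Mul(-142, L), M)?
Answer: -66208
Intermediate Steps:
Function('w')(M, L) = Add(M, Mul(-142, L))
Add(Add(-11392, Function('w')(-124, 154)), -32824) = Add(Add(-11392, Add(-124, Mul(-142, 154))), -32824) = Add(Add(-11392, Add(-124, -21868)), -32824) = Add(Add(-11392, -21992), -32824) = Add(-33384, -32824) = -66208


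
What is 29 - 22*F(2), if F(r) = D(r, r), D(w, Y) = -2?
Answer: 73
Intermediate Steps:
F(r) = -2
29 - 22*F(2) = 29 - 22*(-2) = 29 + 44 = 73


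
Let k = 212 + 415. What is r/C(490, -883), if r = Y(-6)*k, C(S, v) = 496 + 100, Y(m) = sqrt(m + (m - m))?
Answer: 627*I*sqrt(6)/596 ≈ 2.5769*I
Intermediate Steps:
Y(m) = sqrt(m) (Y(m) = sqrt(m + 0) = sqrt(m))
C(S, v) = 596
k = 627
r = 627*I*sqrt(6) (r = sqrt(-6)*627 = (I*sqrt(6))*627 = 627*I*sqrt(6) ≈ 1535.8*I)
r/C(490, -883) = (627*I*sqrt(6))/596 = (627*I*sqrt(6))*(1/596) = 627*I*sqrt(6)/596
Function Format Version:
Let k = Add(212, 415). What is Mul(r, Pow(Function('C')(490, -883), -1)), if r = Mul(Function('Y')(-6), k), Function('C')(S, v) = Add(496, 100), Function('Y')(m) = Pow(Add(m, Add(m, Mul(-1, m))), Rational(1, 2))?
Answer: Mul(Rational(627, 596), I, Pow(6, Rational(1, 2))) ≈ Mul(2.5769, I)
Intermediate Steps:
Function('Y')(m) = Pow(m, Rational(1, 2)) (Function('Y')(m) = Pow(Add(m, 0), Rational(1, 2)) = Pow(m, Rational(1, 2)))
Function('C')(S, v) = 596
k = 627
r = Mul(627, I, Pow(6, Rational(1, 2))) (r = Mul(Pow(-6, Rational(1, 2)), 627) = Mul(Mul(I, Pow(6, Rational(1, 2))), 627) = Mul(627, I, Pow(6, Rational(1, 2))) ≈ Mul(1535.8, I))
Mul(r, Pow(Function('C')(490, -883), -1)) = Mul(Mul(627, I, Pow(6, Rational(1, 2))), Pow(596, -1)) = Mul(Mul(627, I, Pow(6, Rational(1, 2))), Rational(1, 596)) = Mul(Rational(627, 596), I, Pow(6, Rational(1, 2)))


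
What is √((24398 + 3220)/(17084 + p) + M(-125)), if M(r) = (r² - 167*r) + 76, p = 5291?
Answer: √732481978110/4475 ≈ 191.25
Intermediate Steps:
M(r) = 76 + r² - 167*r
√((24398 + 3220)/(17084 + p) + M(-125)) = √((24398 + 3220)/(17084 + 5291) + (76 + (-125)² - 167*(-125))) = √(27618/22375 + (76 + 15625 + 20875)) = √(27618*(1/22375) + 36576) = √(27618/22375 + 36576) = √(818415618/22375) = √732481978110/4475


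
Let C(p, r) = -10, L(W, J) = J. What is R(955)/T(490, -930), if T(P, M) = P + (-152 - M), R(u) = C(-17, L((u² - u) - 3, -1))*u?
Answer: -4775/634 ≈ -7.5315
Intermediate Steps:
R(u) = -10*u
T(P, M) = -152 + P - M
R(955)/T(490, -930) = (-10*955)/(-152 + 490 - 1*(-930)) = -9550/(-152 + 490 + 930) = -9550/1268 = -9550*1/1268 = -4775/634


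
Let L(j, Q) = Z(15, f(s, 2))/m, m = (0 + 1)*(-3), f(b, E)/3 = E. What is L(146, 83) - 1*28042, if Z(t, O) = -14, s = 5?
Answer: -84112/3 ≈ -28037.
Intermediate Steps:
f(b, E) = 3*E
m = -3 (m = 1*(-3) = -3)
L(j, Q) = 14/3 (L(j, Q) = -14/(-3) = -14*(-⅓) = 14/3)
L(146, 83) - 1*28042 = 14/3 - 1*28042 = 14/3 - 28042 = -84112/3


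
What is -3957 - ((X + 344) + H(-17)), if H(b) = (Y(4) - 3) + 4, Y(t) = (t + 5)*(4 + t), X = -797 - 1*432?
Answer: -3145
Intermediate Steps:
X = -1229 (X = -797 - 432 = -1229)
Y(t) = (4 + t)*(5 + t) (Y(t) = (5 + t)*(4 + t) = (4 + t)*(5 + t))
H(b) = 73 (H(b) = ((20 + 4**2 + 9*4) - 3) + 4 = ((20 + 16 + 36) - 3) + 4 = (72 - 3) + 4 = 69 + 4 = 73)
-3957 - ((X + 344) + H(-17)) = -3957 - ((-1229 + 344) + 73) = -3957 - (-885 + 73) = -3957 - 1*(-812) = -3957 + 812 = -3145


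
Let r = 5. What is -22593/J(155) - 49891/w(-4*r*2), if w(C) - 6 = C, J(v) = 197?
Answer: 9060365/6698 ≈ 1352.7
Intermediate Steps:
w(C) = 6 + C
-22593/J(155) - 49891/w(-4*r*2) = -22593/197 - 49891/(6 - 4*5*2) = -22593*1/197 - 49891/(6 - 20*2) = -22593/197 - 49891/(6 - 40) = -22593/197 - 49891/(-34) = -22593/197 - 49891*(-1/34) = -22593/197 + 49891/34 = 9060365/6698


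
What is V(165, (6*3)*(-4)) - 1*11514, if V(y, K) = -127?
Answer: -11641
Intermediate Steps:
V(165, (6*3)*(-4)) - 1*11514 = -127 - 1*11514 = -127 - 11514 = -11641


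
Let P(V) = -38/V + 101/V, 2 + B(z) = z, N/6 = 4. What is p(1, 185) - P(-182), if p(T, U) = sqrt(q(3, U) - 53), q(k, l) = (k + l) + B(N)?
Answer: 9/26 + sqrt(157) ≈ 12.876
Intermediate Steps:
N = 24 (N = 6*4 = 24)
B(z) = -2 + z
q(k, l) = 22 + k + l (q(k, l) = (k + l) + (-2 + 24) = (k + l) + 22 = 22 + k + l)
p(T, U) = sqrt(-28 + U) (p(T, U) = sqrt((22 + 3 + U) - 53) = sqrt((25 + U) - 53) = sqrt(-28 + U))
P(V) = 63/V
p(1, 185) - P(-182) = sqrt(-28 + 185) - 63/(-182) = sqrt(157) - 63*(-1)/182 = sqrt(157) - 1*(-9/26) = sqrt(157) + 9/26 = 9/26 + sqrt(157)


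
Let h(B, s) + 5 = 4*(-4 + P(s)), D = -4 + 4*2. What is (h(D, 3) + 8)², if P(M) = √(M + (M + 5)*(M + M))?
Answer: 985 - 104*√51 ≈ 242.29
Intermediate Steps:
P(M) = √(M + 2*M*(5 + M)) (P(M) = √(M + (5 + M)*(2*M)) = √(M + 2*M*(5 + M)))
D = 4 (D = -4 + 8 = 4)
h(B, s) = -21 + 4*√(s*(11 + 2*s)) (h(B, s) = -5 + 4*(-4 + √(s*(11 + 2*s))) = -5 + (-16 + 4*√(s*(11 + 2*s))) = -21 + 4*√(s*(11 + 2*s)))
(h(D, 3) + 8)² = ((-21 + 4*√(3*(11 + 2*3))) + 8)² = ((-21 + 4*√(3*(11 + 6))) + 8)² = ((-21 + 4*√(3*17)) + 8)² = ((-21 + 4*√51) + 8)² = (-13 + 4*√51)²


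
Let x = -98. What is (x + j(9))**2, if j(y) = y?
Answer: 7921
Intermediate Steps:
(x + j(9))**2 = (-98 + 9)**2 = (-89)**2 = 7921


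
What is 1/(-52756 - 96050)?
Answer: -1/148806 ≈ -6.7202e-6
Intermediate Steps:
1/(-52756 - 96050) = 1/(-148806) = -1/148806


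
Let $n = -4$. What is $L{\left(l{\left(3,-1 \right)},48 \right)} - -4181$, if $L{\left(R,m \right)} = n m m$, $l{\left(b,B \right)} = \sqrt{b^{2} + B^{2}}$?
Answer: $-5035$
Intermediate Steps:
$l{\left(b,B \right)} = \sqrt{B^{2} + b^{2}}$
$L{\left(R,m \right)} = - 4 m^{2}$ ($L{\left(R,m \right)} = - 4 m m = - 4 m^{2}$)
$L{\left(l{\left(3,-1 \right)},48 \right)} - -4181 = - 4 \cdot 48^{2} - -4181 = \left(-4\right) 2304 + 4181 = -9216 + 4181 = -5035$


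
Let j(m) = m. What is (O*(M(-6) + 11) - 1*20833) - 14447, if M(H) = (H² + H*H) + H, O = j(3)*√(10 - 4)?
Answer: -35280 + 231*√6 ≈ -34714.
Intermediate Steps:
O = 3*√6 (O = 3*√(10 - 4) = 3*√6 ≈ 7.3485)
M(H) = H + 2*H² (M(H) = (H² + H²) + H = 2*H² + H = H + 2*H²)
(O*(M(-6) + 11) - 1*20833) - 14447 = ((3*√6)*(-6*(1 + 2*(-6)) + 11) - 1*20833) - 14447 = ((3*√6)*(-6*(1 - 12) + 11) - 20833) - 14447 = ((3*√6)*(-6*(-11) + 11) - 20833) - 14447 = ((3*√6)*(66 + 11) - 20833) - 14447 = ((3*√6)*77 - 20833) - 14447 = (231*√6 - 20833) - 14447 = (-20833 + 231*√6) - 14447 = -35280 + 231*√6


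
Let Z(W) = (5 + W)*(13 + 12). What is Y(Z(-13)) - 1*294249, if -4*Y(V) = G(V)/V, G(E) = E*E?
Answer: -294199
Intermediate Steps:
G(E) = E**2
Z(W) = 125 + 25*W (Z(W) = (5 + W)*25 = 125 + 25*W)
Y(V) = -V/4 (Y(V) = -V**2/(4*V) = -V/4)
Y(Z(-13)) - 1*294249 = -(125 + 25*(-13))/4 - 1*294249 = -(125 - 325)/4 - 294249 = -1/4*(-200) - 294249 = 50 - 294249 = -294199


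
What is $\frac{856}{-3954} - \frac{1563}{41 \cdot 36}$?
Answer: $- \frac{413531}{324228} \approx -1.2754$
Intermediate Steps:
$\frac{856}{-3954} - \frac{1563}{41 \cdot 36} = 856 \left(- \frac{1}{3954}\right) - \frac{1563}{1476} = - \frac{428}{1977} - \frac{521}{492} = - \frac{413531}{324228}$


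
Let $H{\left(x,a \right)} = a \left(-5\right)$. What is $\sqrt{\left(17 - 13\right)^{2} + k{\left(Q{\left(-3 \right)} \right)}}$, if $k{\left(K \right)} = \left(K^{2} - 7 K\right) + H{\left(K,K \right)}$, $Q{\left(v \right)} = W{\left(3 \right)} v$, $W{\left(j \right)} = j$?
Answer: $\sqrt{205} \approx 14.318$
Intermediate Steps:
$Q{\left(v \right)} = 3 v$
$H{\left(x,a \right)} = - 5 a$
$k{\left(K \right)} = K^{2} - 12 K$ ($k{\left(K \right)} = \left(K^{2} - 7 K\right) - 5 K = K^{2} - 12 K$)
$\sqrt{\left(17 - 13\right)^{2} + k{\left(Q{\left(-3 \right)} \right)}} = \sqrt{\left(17 - 13\right)^{2} + 3 \left(-3\right) \left(-12 + 3 \left(-3\right)\right)} = \sqrt{4^{2} - 9 \left(-12 - 9\right)} = \sqrt{16 - -189} = \sqrt{16 + 189} = \sqrt{205}$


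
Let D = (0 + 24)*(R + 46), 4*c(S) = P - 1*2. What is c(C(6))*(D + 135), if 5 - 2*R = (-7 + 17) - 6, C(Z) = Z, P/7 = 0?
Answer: -1251/2 ≈ -625.50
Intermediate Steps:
P = 0 (P = 7*0 = 0)
c(S) = -½ (c(S) = (0 - 1*2)/4 = (0 - 2)/4 = (¼)*(-2) = -½)
R = ½ (R = 5/2 - ((-7 + 17) - 6)/2 = 5/2 - (10 - 6)/2 = 5/2 - ½*4 = 5/2 - 2 = ½ ≈ 0.50000)
D = 1116 (D = (0 + 24)*(½ + 46) = 24*(93/2) = 1116)
c(C(6))*(D + 135) = -(1116 + 135)/2 = -½*1251 = -1251/2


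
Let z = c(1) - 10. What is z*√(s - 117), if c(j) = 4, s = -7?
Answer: -12*I*√31 ≈ -66.813*I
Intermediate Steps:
z = -6 (z = 4 - 10 = -6)
z*√(s - 117) = -6*√(-7 - 117) = -12*I*√31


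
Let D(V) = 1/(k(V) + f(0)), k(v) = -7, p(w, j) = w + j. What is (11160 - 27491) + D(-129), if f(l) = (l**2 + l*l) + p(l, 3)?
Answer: -65325/4 ≈ -16331.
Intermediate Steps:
p(w, j) = j + w
f(l) = 3 + l + 2*l**2 (f(l) = (l**2 + l*l) + (3 + l) = (l**2 + l**2) + (3 + l) = 2*l**2 + (3 + l) = 3 + l + 2*l**2)
D(V) = -1/4 (D(V) = 1/(-7 + (3 + 0 + 2*0**2)) = 1/(-7 + (3 + 0 + 2*0)) = 1/(-7 + (3 + 0 + 0)) = 1/(-7 + 3) = 1/(-4) = -1/4)
(11160 - 27491) + D(-129) = (11160 - 27491) - 1/4 = -16331 - 1/4 = -65325/4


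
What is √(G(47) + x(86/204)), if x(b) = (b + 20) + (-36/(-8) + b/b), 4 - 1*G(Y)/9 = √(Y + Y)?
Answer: √(161058 - 23409*√94)/51 ≈ 5.0336*I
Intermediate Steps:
G(Y) = 36 - 9*√2*√Y (G(Y) = 36 - 9*√(Y + Y) = 36 - 9*√2*√Y)
x(b) = 51/2 + b (x(b) = (20 + b) + (-36*(-⅛) + 1) = (20 + b) + (9/2 + 1) = (20 + b) + 11/2 = 51/2 + b)
√(G(47) + x(86/204)) = √((36 - 9*√2*√47) + (51/2 + 86/204)) = √((36 - 9*√94) + (51/2 + 86*(1/204))) = √((36 - 9*√94) + (51/2 + 43/102)) = √((36 - 9*√94) + 1322/51) = √(3158/51 - 9*√94)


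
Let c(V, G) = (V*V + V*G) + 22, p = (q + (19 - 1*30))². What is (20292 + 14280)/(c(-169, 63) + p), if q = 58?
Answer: 11524/6715 ≈ 1.7162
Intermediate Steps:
p = 2209 (p = (58 + (19 - 1*30))² = (58 + (19 - 30))² = (58 - 11)² = 47² = 2209)
c(V, G) = 22 + V² + G*V (c(V, G) = (V² + G*V) + 22 = 22 + V² + G*V)
(20292 + 14280)/(c(-169, 63) + p) = (20292 + 14280)/((22 + (-169)² + 63*(-169)) + 2209) = 34572/((22 + 28561 - 10647) + 2209) = 34572/(17936 + 2209) = 34572/20145 = 34572*(1/20145) = 11524/6715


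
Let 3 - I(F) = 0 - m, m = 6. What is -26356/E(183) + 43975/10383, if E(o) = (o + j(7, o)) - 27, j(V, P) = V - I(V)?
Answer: -12131009/72681 ≈ -166.91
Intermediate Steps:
I(F) = 9 (I(F) = 3 - (0 - 1*6) = 3 - (0 - 6) = 3 - 1*(-6) = 3 + 6 = 9)
j(V, P) = -9 + V (j(V, P) = V - 1*9 = V - 9 = -9 + V)
E(o) = -29 + o (E(o) = (o + (-9 + 7)) - 27 = (o - 2) - 27 = (-2 + o) - 27 = -29 + o)
-26356/E(183) + 43975/10383 = -26356/(-29 + 183) + 43975/10383 = -26356/154 + 43975*(1/10383) = -26356*1/154 + 43975/10383 = -1198/7 + 43975/10383 = -12131009/72681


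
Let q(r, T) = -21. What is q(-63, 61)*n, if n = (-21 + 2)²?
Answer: -7581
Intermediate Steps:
n = 361 (n = (-19)² = 361)
q(-63, 61)*n = -21*361 = -7581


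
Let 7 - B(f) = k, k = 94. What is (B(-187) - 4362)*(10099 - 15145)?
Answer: 22449654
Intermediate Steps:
B(f) = -87 (B(f) = 7 - 1*94 = 7 - 94 = -87)
(B(-187) - 4362)*(10099 - 15145) = (-87 - 4362)*(10099 - 15145) = -4449*(-5046) = 22449654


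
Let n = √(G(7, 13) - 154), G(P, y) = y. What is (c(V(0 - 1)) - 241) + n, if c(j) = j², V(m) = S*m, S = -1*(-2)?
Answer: -237 + I*√141 ≈ -237.0 + 11.874*I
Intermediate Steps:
S = 2
V(m) = 2*m
n = I*√141 (n = √(13 - 154) = √(-141) = I*√141 ≈ 11.874*I)
(c(V(0 - 1)) - 241) + n = ((2*(0 - 1))² - 241) + I*√141 = ((2*(-1))² - 241) + I*√141 = ((-2)² - 241) + I*√141 = (4 - 241) + I*√141 = -237 + I*√141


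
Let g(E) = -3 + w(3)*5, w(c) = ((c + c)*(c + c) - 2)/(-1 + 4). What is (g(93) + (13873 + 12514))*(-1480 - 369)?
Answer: -146666378/3 ≈ -4.8889e+7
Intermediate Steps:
w(c) = -⅔ + 4*c²/3 (w(c) = ((2*c)*(2*c) - 2)/3 = (4*c² - 2)*(⅓) = (-2 + 4*c²)*(⅓) = -⅔ + 4*c²/3)
g(E) = 161/3 (g(E) = -3 + (-⅔ + (4/3)*3²)*5 = -3 + (-⅔ + (4/3)*9)*5 = -3 + (-⅔ + 12)*5 = -3 + (34/3)*5 = -3 + 170/3 = 161/3)
(g(93) + (13873 + 12514))*(-1480 - 369) = (161/3 + (13873 + 12514))*(-1480 - 369) = (161/3 + 26387)*(-1849) = (79322/3)*(-1849) = -146666378/3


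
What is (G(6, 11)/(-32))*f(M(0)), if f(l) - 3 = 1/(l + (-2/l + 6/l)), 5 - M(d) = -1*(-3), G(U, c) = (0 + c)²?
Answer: -1573/128 ≈ -12.289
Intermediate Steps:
G(U, c) = c²
M(d) = 2 (M(d) = 5 - (-1)*(-3) = 5 - 1*3 = 5 - 3 = 2)
f(l) = 3 + 1/(l + 4/l) (f(l) = 3 + 1/(l + (-2/l + 6/l)) = 3 + 1/(l + 4/l))
(G(6, 11)/(-32))*f(M(0)) = (11²/(-32))*((12 + 2 + 3*2²)/(4 + 2²)) = (121*(-1/32))*((12 + 2 + 3*4)/(4 + 4)) = -121*(12 + 2 + 12)/(32*8) = -121*26/256 = -121/32*13/4 = -1573/128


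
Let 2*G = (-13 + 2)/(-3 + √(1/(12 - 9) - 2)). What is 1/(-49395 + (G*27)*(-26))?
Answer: (-3*√3 + I*√5)/(3*(50682*√3 - 16465*I*√5)) ≈ -1.9808e-5 + 1.8336e-7*I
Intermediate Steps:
G = -11/(2*(-3 + I*√15/3)) (G = ((-13 + 2)/(-3 + √(1/(12 - 9) - 2)))/2 = (-11/(-3 + √(1/3 - 2)))/2 = (-11/(-3 + √(⅓ - 2)))/2 = (-11/(-3 + √(-5/3)))/2 = (-11/(-3 + I*√15/3))/2 = -11/(2*(-3 + I*√15/3)) ≈ 1.5469 + 0.66567*I)
1/(-49395 + (G*27)*(-26)) = 1/(-49395 + ((11*√3/(2*(3*√3 - I*√5)))*27)*(-26)) = 1/(-49395 + (297*√3/(2*(3*√3 - I*√5)))*(-26)) = 1/(-49395 - 3861*√3/(3*√3 - I*√5))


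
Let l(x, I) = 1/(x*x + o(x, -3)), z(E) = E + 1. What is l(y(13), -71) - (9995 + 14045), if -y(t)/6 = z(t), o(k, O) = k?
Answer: -167606879/6972 ≈ -24040.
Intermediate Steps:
z(E) = 1 + E
y(t) = -6 - 6*t (y(t) = -6*(1 + t) = -6 - 6*t)
l(x, I) = 1/(x + x**2) (l(x, I) = 1/(x*x + x) = 1/(x**2 + x) = 1/(x + x**2))
l(y(13), -71) - (9995 + 14045) = 1/((-6 - 6*13)*(1 + (-6 - 6*13))) - (9995 + 14045) = 1/((-6 - 78)*(1 + (-6 - 78))) - 1*24040 = 1/((-84)*(1 - 84)) - 24040 = -1/84/(-83) - 24040 = -1/84*(-1/83) - 24040 = 1/6972 - 24040 = -167606879/6972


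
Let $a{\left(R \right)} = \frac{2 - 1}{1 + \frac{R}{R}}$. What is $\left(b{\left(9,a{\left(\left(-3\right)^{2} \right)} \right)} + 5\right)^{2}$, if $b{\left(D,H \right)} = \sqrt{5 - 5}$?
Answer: $25$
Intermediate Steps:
$a{\left(R \right)} = \frac{1}{2}$ ($a{\left(R \right)} = 1 \frac{1}{1 + 1} = 1 \cdot \frac{1}{2} = \frac{1}{2}$)
$b{\left(D,H \right)} = 0$ ($b{\left(D,H \right)} = \sqrt{0} = 0$)
$\left(b{\left(9,a{\left(\left(-3\right)^{2} \right)} \right)} + 5\right)^{2} = \left(0 + 5\right)^{2} = 5^{2} = 25$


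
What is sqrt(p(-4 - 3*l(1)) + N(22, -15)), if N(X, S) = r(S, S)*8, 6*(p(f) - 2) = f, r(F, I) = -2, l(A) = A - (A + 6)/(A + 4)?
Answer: I*sqrt(3255)/15 ≈ 3.8035*I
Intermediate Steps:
l(A) = A - (6 + A)/(4 + A)
p(f) = 2 + f/6
N(X, S) = -16 (N(X, S) = -2*8 = -16)
sqrt(p(-4 - 3*l(1)) + N(22, -15)) = sqrt((2 + (-4 - 3*(-6 + 1**2 + 3*1)/(4 + 1))/6) - 16) = sqrt((2 + (-4 - 3*(-6 + 1 + 3)/5)/6) - 16) = sqrt((2 + (-4 - 3*(-2)/5)/6) - 16) = sqrt((2 + (-4 - 3*(-2/5))/6) - 16) = sqrt((2 + (-4 + 6/5)/6) - 16) = sqrt((2 + (1/6)*(-14/5)) - 16) = sqrt((2 - 7/15) - 16) = sqrt(23/15 - 16) = sqrt(-217/15) = I*sqrt(3255)/15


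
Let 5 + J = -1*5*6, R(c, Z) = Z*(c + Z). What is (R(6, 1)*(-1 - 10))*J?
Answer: 2695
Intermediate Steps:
R(c, Z) = Z*(Z + c)
J = -35 (J = -5 - 1*5*6 = -5 - 5*6 = -5 - 30 = -35)
(R(6, 1)*(-1 - 10))*J = ((1*(1 + 6))*(-1 - 10))*(-35) = ((1*7)*(-11))*(-35) = (7*(-11))*(-35) = -77*(-35) = 2695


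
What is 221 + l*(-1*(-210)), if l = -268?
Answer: -56059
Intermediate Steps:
221 + l*(-1*(-210)) = 221 - (-268)*(-210) = 221 - 268*210 = 221 - 56280 = -56059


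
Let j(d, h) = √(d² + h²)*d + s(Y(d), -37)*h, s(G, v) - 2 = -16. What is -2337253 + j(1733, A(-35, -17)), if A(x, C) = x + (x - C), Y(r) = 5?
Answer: -2336511 + 1733*√3006098 ≈ 6.6818e+5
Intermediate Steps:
s(G, v) = -14 (s(G, v) = 2 - 16 = -14)
A(x, C) = -C + 2*x
j(d, h) = -14*h + d*√(d² + h²) (j(d, h) = √(d² + h²)*d - 14*h = d*√(d² + h²) - 14*h = -14*h + d*√(d² + h²))
-2337253 + j(1733, A(-35, -17)) = -2337253 + (-14*(-1*(-17) + 2*(-35)) + 1733*√(1733² + (-1*(-17) + 2*(-35))²)) = -2337253 + (-14*(17 - 70) + 1733*√(3003289 + (17 - 70)²)) = -2337253 + (-14*(-53) + 1733*√(3003289 + (-53)²)) = -2337253 + (742 + 1733*√(3003289 + 2809)) = -2337253 + (742 + 1733*√3006098) = -2336511 + 1733*√3006098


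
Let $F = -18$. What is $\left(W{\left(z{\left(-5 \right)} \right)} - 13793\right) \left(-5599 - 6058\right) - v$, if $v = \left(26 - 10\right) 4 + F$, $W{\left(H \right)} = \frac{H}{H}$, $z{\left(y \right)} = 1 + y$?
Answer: $160773298$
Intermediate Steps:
$W{\left(H \right)} = 1$
$v = 46$ ($v = \left(26 - 10\right) 4 - 18 = 16 \cdot 4 - 18 = 64 - 18 = 46$)
$\left(W{\left(z{\left(-5 \right)} \right)} - 13793\right) \left(-5599 - 6058\right) - v = \left(1 - 13793\right) \left(-5599 - 6058\right) - 46 = \left(-13792\right) \left(-11657\right) - 46 = 160773344 - 46 = 160773298$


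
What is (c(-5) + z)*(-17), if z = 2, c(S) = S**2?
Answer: -459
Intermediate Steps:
(c(-5) + z)*(-17) = ((-5)**2 + 2)*(-17) = (25 + 2)*(-17) = 27*(-17) = -459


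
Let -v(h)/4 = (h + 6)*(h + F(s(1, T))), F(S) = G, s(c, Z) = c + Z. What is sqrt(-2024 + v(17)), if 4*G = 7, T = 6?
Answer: I*sqrt(3749) ≈ 61.229*I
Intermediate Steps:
s(c, Z) = Z + c
G = 7/4 (G = (1/4)*7 = 7/4 ≈ 1.7500)
F(S) = 7/4
v(h) = -4*(6 + h)*(7/4 + h) (v(h) = -4*(h + 6)*(h + 7/4) = -4*(6 + h)*(7/4 + h))
sqrt(-2024 + v(17)) = sqrt(-2024 + (-42 - 31*17 - 4*17**2)) = sqrt(-2024 + (-42 - 527 - 4*289)) = sqrt(-2024 + (-42 - 527 - 1156)) = sqrt(-2024 - 1725) = sqrt(-3749) = I*sqrt(3749)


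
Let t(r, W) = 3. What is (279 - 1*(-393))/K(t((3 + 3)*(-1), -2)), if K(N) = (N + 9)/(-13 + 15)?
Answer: 112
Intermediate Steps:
K(N) = 9/2 + N/2 (K(N) = (9 + N)/2 = (9 + N)*(1/2) = 9/2 + N/2)
(279 - 1*(-393))/K(t((3 + 3)*(-1), -2)) = (279 - 1*(-393))/(9/2 + (1/2)*3) = (279 + 393)/(9/2 + 3/2) = 672/6 = 672*(1/6) = 112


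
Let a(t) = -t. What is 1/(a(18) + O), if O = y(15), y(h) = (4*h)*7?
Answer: 1/402 ≈ 0.0024876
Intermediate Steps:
y(h) = 28*h
O = 420 (O = 28*15 = 420)
1/(a(18) + O) = 1/(-1*18 + 420) = 1/(-18 + 420) = 1/402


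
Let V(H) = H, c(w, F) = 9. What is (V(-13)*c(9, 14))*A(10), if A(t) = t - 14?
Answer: 468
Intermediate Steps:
A(t) = -14 + t
(V(-13)*c(9, 14))*A(10) = (-13*9)*(-14 + 10) = -117*(-4) = 468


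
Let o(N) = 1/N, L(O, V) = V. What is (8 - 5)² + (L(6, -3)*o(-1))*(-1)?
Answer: 6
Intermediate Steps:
(8 - 5)² + (L(6, -3)*o(-1))*(-1) = (8 - 5)² - 3/(-1)*(-1) = 3² - 3*(-1)*(-1) = 9 + 3*(-1) = 9 - 3 = 6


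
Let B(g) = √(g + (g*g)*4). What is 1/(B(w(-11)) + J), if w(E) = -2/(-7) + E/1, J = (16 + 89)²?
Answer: 7203/79412782 - 7*√879/1191191730 ≈ 9.0529e-5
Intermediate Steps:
J = 11025 (J = 105² = 11025)
w(E) = 2/7 + E (w(E) = -2*(-⅐) + E*1 = 2/7 + E)
B(g) = √(g + 4*g²) (B(g) = √(g + g²*4) = √(g + 4*g²))
1/(B(w(-11)) + J) = 1/(√((2/7 - 11)*(1 + 4*(2/7 - 11))) + 11025) = 1/(√(-75*(1 + 4*(-75/7))/7) + 11025) = 1/(√(-75*(1 - 300/7)/7) + 11025) = 1/(√(-75/7*(-293/7)) + 11025) = 1/(√(21975/49) + 11025) = 1/(5*√879/7 + 11025) = 1/(11025 + 5*√879/7)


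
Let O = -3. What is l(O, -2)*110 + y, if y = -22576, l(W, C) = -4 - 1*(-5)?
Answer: -22466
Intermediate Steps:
l(W, C) = 1 (l(W, C) = -4 + 5 = 1)
l(O, -2)*110 + y = 1*110 - 22576 = 110 - 22576 = -22466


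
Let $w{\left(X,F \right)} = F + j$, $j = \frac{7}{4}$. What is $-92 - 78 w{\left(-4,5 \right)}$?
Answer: $- \frac{1237}{2} \approx -618.5$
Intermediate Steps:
$j = \frac{7}{4}$ ($j = 7 \cdot \frac{1}{4} = \frac{7}{4} \approx 1.75$)
$w{\left(X,F \right)} = \frac{7}{4} + F$ ($w{\left(X,F \right)} = F + \frac{7}{4} = \frac{7}{4} + F$)
$-92 - 78 w{\left(-4,5 \right)} = -92 - 78 \left(\frac{7}{4} + 5\right) = -92 - \frac{1053}{2} = - \frac{1237}{2}$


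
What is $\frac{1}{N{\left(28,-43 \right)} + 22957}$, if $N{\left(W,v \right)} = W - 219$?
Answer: $\frac{1}{22766} \approx 4.3925 \cdot 10^{-5}$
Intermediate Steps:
$N{\left(W,v \right)} = -219 + W$
$\frac{1}{N{\left(28,-43 \right)} + 22957} = \frac{1}{\left(-219 + 28\right) + 22957} = \frac{1}{-191 + 22957} = \frac{1}{22766}$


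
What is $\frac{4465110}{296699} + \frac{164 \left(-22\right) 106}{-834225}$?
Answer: $\frac{295259871454}{19039517175} \approx 15.508$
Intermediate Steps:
$\frac{4465110}{296699} + \frac{164 \left(-22\right) 106}{-834225} = 4465110 \cdot \frac{1}{296699} + \left(-3608\right) 106 \left(- \frac{1}{834225}\right) = \frac{343470}{22823} - - \frac{382448}{834225} = \frac{343470}{22823} + \frac{382448}{834225} = \frac{295259871454}{19039517175}$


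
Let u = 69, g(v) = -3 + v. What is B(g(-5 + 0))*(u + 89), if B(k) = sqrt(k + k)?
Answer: 632*I ≈ 632.0*I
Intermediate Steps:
B(k) = sqrt(2)*sqrt(k) (B(k) = sqrt(2*k) = sqrt(2)*sqrt(k))
B(g(-5 + 0))*(u + 89) = (sqrt(2)*sqrt(-3 + (-5 + 0)))*(69 + 89) = (sqrt(2)*sqrt(-3 - 5))*158 = (sqrt(2)*sqrt(-8))*158 = (sqrt(2)*(2*I*sqrt(2)))*158 = (4*I)*158 = 632*I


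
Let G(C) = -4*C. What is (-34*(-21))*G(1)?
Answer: -2856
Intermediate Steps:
(-34*(-21))*G(1) = (-34*(-21))*(-4*1) = 714*(-4) = -2856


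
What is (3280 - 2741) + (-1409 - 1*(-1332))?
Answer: 462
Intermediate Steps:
(3280 - 2741) + (-1409 - 1*(-1332)) = 539 + (-1409 + 1332) = 539 - 77 = 462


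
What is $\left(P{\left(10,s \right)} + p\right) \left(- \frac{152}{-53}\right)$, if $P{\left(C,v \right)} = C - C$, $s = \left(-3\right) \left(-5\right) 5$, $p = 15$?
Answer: $\frac{2280}{53} \approx 43.019$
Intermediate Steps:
$s = 75$ ($s = 15 \cdot 5 = 75$)
$P{\left(C,v \right)} = 0$
$\left(P{\left(10,s \right)} + p\right) \left(- \frac{152}{-53}\right) = \left(0 + 15\right) \left(- \frac{152}{-53}\right) = 15 \left(\left(-152\right) \left(- \frac{1}{53}\right)\right) = 15 \cdot \frac{152}{53} = \frac{2280}{53}$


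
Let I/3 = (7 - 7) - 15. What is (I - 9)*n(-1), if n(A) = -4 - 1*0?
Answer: 216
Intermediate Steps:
I = -45 (I = 3*((7 - 7) - 15) = 3*(0 - 15) = 3*(-15) = -45)
n(A) = -4 (n(A) = -4 + 0 = -4)
(I - 9)*n(-1) = (-45 - 9)*(-4) = -54*(-4) = 216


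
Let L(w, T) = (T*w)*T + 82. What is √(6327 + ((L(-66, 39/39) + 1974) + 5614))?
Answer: √13931 ≈ 118.03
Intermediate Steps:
L(w, T) = 82 + w*T² (L(w, T) = w*T² + 82 = 82 + w*T²)
√(6327 + ((L(-66, 39/39) + 1974) + 5614)) = √(6327 + (((82 - 66*1²) + 1974) + 5614)) = √(6327 + (((82 - 66*1) + 1974) + 5614)) = √(6327 + (((82 - 66) + 1974) + 5614)) = √(6327 + ((16 + 1974) + 5614)) = √(6327 + (1990 + 5614)) = √(6327 + 7604) = √13931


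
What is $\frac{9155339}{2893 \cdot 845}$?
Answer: $\frac{9155339}{2444585} \approx 3.7452$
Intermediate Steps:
$\frac{9155339}{2893 \cdot 845} = \frac{9155339}{2444585}$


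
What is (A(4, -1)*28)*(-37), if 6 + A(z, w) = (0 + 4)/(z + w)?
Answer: 14504/3 ≈ 4834.7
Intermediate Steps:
A(z, w) = -6 + 4/(w + z) (A(z, w) = -6 + (0 + 4)/(z + w) = -6 + 4/(w + z))
(A(4, -1)*28)*(-37) = ((2*(2 - 3*(-1) - 3*4)/(-1 + 4))*28)*(-37) = ((2*(2 + 3 - 12)/3)*28)*(-37) = ((2*(⅓)*(-7))*28)*(-37) = -14/3*28*(-37) = -392/3*(-37) = 14504/3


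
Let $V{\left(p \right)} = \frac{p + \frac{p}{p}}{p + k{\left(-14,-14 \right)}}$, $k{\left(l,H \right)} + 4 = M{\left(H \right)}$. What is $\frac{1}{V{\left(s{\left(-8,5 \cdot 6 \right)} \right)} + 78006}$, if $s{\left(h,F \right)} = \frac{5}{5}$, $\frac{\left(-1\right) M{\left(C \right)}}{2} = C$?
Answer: $\frac{25}{1950152} \approx 1.282 \cdot 10^{-5}$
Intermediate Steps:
$M{\left(C \right)} = - 2 C$
$k{\left(l,H \right)} = -4 - 2 H$
$s{\left(h,F \right)} = 1$ ($s{\left(h,F \right)} = 5 \cdot \frac{1}{5} = 1$)
$V{\left(p \right)} = \frac{1 + p}{24 + p}$ ($V{\left(p \right)} = \frac{p + \frac{p}{p}}{p - -24} = \frac{p + 1}{p + \left(-4 + 28\right)} = \frac{1 + p}{p + 24} = \frac{1 + p}{24 + p}$)
$\frac{1}{V{\left(s{\left(-8,5 \cdot 6 \right)} \right)} + 78006} = \frac{1}{\frac{1 + 1}{24 + 1} + 78006} = \frac{1}{\frac{1}{25} \cdot 2 + 78006} = \frac{1}{\frac{2}{25} + 78006} = \frac{1}{\frac{1950152}{25}} = \frac{25}{1950152}$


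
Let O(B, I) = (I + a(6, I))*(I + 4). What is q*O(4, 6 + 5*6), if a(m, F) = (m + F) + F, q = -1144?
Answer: -5216640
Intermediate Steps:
a(m, F) = m + 2*F (a(m, F) = (F + m) + F = m + 2*F)
O(B, I) = (4 + I)*(6 + 3*I) (O(B, I) = (I + (6 + 2*I))*(I + 4) = (6 + 3*I)*(4 + I) = (4 + I)*(6 + 3*I))
q*O(4, 6 + 5*6) = -1144*(24 + 3*(6 + 5*6)² + 18*(6 + 5*6)) = -1144*(24 + 3*(6 + 30)² + 18*(6 + 30)) = -1144*(24 + 3*36² + 18*36) = -1144*(24 + 3*1296 + 648) = -1144*(24 + 3888 + 648) = -1144*4560 = -5216640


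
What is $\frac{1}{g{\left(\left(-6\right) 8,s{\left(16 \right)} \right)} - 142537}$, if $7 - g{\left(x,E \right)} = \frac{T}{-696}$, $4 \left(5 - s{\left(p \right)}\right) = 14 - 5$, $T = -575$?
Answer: $- \frac{696}{99201455} \approx -7.016 \cdot 10^{-6}$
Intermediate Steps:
$s{\left(p \right)} = \frac{11}{4}$ ($s{\left(p \right)} = 5 - \frac{14 - 5}{4} = 5 - \frac{9}{4} = \frac{11}{4}$)
$g{\left(x,E \right)} = \frac{4297}{696}$ ($g{\left(x,E \right)} = 7 - - \frac{575}{-696} = 7 - \left(-575\right) \left(- \frac{1}{696}\right) = 7 - \frac{575}{696} = \frac{4297}{696}$)
$\frac{1}{g{\left(\left(-6\right) 8,s{\left(16 \right)} \right)} - 142537} = \frac{1}{\frac{4297}{696} - 142537} = \frac{1}{- \frac{99201455}{696}} = - \frac{696}{99201455}$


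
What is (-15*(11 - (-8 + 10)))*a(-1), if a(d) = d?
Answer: 135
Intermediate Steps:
(-15*(11 - (-8 + 10)))*a(-1) = -15*(11 - (-8 + 10))*(-1) = -15*(11 - 1*2)*(-1) = -15*(11 - 2)*(-1) = -15*9*(-1) = -135*(-1) = 135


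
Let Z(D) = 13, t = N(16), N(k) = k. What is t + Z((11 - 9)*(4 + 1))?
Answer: 29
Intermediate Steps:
t = 16
t + Z((11 - 9)*(4 + 1)) = 16 + 13 = 29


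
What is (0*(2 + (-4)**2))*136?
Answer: 0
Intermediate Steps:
(0*(2 + (-4)**2))*136 = (0*(2 + 16))*136 = (0*18)*136 = 0*136 = 0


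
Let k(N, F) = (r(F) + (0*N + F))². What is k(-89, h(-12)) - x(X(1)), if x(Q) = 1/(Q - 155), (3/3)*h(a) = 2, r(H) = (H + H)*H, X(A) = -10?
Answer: 16501/165 ≈ 100.01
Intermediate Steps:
r(H) = 2*H² (r(H) = (2*H)*H = 2*H²)
h(a) = 2
x(Q) = 1/(-155 + Q)
k(N, F) = (F + 2*F²)² (k(N, F) = (2*F² + (0*N + F))² = (2*F² + (0 + F))² = (2*F² + F)² = (F + 2*F²)²)
k(-89, h(-12)) - x(X(1)) = 2²*(1 + 2*2)² - 1/(-155 - 10) = 4*(1 + 4)² - 1/(-165) = 4*5² - 1*(-1/165) = 4*25 + 1/165 = 100 + 1/165 = 16501/165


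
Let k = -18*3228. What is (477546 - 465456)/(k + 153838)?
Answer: 6045/47867 ≈ 0.12629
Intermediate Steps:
k = -58104
(477546 - 465456)/(k + 153838) = (477546 - 465456)/(-58104 + 153838) = 12090/95734 = 12090*(1/95734) = 6045/47867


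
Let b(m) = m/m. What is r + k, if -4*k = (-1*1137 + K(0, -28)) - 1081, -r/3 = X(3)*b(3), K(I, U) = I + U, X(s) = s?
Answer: 1105/2 ≈ 552.50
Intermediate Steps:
b(m) = 1
r = -9 ≈ -9.0000
k = 1123/2 (k = -((-1*1137 + (0 - 28)) - 1081)/4 = -((-1137 - 28) - 1081)/4 = -(-1165 - 1081)/4 = -¼*(-2246) = 1123/2 ≈ 561.50)
r + k = -9 + 1123/2 = 1105/2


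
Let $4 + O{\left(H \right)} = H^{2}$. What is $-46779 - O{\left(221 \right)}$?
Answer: $-95616$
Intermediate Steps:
$O{\left(H \right)} = -4 + H^{2}$
$-46779 - O{\left(221 \right)} = -46779 - \left(-4 + 221^{2}\right) = -46779 - \left(-4 + 48841\right) = -46779 - 48837 = -95616$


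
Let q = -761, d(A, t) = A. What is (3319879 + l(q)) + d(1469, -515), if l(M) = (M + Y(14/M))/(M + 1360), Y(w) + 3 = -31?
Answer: 1989486657/599 ≈ 3.3213e+6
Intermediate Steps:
Y(w) = -34 (Y(w) = -3 - 31 = -34)
l(M) = (-34 + M)/(1360 + M) (l(M) = (M - 34)/(M + 1360) = (-34 + M)/(1360 + M))
(3319879 + l(q)) + d(1469, -515) = (3319879 + (-34 - 761)/(1360 - 761)) + 1469 = (3319879 - 795/599) + 1469 = 1988606726/599 + 1469 = 1989486657/599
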